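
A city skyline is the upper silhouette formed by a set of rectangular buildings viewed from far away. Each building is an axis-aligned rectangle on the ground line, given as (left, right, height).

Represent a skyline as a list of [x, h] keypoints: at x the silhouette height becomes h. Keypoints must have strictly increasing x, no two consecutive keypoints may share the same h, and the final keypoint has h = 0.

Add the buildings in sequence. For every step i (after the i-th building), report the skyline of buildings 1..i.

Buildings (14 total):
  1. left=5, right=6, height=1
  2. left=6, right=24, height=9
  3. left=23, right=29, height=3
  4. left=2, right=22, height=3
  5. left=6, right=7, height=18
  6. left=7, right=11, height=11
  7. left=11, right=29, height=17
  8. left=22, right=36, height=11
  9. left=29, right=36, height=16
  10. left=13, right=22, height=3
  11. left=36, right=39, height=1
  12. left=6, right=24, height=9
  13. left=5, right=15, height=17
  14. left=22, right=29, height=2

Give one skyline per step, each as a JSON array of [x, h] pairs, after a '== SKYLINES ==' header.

== SKYLINES ==
[[5,1],[6,0]]
[[5,1],[6,9],[24,0]]
[[5,1],[6,9],[24,3],[29,0]]
[[2,3],[6,9],[24,3],[29,0]]
[[2,3],[6,18],[7,9],[24,3],[29,0]]
[[2,3],[6,18],[7,11],[11,9],[24,3],[29,0]]
[[2,3],[6,18],[7,11],[11,17],[29,0]]
[[2,3],[6,18],[7,11],[11,17],[29,11],[36,0]]
[[2,3],[6,18],[7,11],[11,17],[29,16],[36,0]]
[[2,3],[6,18],[7,11],[11,17],[29,16],[36,0]]
[[2,3],[6,18],[7,11],[11,17],[29,16],[36,1],[39,0]]
[[2,3],[6,18],[7,11],[11,17],[29,16],[36,1],[39,0]]
[[2,3],[5,17],[6,18],[7,17],[29,16],[36,1],[39,0]]
[[2,3],[5,17],[6,18],[7,17],[29,16],[36,1],[39,0]]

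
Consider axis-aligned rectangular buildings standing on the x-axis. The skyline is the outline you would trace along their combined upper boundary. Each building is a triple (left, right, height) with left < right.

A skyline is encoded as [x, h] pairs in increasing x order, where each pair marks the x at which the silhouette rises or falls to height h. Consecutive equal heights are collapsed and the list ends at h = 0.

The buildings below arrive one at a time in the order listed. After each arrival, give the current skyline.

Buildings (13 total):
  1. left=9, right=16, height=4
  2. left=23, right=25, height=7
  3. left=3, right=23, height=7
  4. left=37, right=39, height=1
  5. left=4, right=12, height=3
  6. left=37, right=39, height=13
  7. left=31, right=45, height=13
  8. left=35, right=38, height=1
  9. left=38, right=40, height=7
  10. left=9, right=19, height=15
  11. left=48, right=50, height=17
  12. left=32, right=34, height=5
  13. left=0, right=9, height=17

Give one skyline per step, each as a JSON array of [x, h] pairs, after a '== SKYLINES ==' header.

== SKYLINES ==
[[9,4],[16,0]]
[[9,4],[16,0],[23,7],[25,0]]
[[3,7],[25,0]]
[[3,7],[25,0],[37,1],[39,0]]
[[3,7],[25,0],[37,1],[39,0]]
[[3,7],[25,0],[37,13],[39,0]]
[[3,7],[25,0],[31,13],[45,0]]
[[3,7],[25,0],[31,13],[45,0]]
[[3,7],[25,0],[31,13],[45,0]]
[[3,7],[9,15],[19,7],[25,0],[31,13],[45,0]]
[[3,7],[9,15],[19,7],[25,0],[31,13],[45,0],[48,17],[50,0]]
[[3,7],[9,15],[19,7],[25,0],[31,13],[45,0],[48,17],[50,0]]
[[0,17],[9,15],[19,7],[25,0],[31,13],[45,0],[48,17],[50,0]]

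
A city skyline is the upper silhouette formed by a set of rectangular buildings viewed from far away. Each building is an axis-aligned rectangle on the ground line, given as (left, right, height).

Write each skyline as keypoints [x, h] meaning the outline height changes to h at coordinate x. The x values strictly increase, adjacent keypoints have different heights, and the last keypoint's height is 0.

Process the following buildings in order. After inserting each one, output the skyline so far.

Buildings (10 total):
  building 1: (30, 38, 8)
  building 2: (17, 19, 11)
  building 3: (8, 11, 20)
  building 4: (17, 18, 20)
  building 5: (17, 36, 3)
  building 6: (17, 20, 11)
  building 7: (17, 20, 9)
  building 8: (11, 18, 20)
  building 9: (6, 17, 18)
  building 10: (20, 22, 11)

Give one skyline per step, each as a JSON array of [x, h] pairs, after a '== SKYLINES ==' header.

== SKYLINES ==
[[30,8],[38,0]]
[[17,11],[19,0],[30,8],[38,0]]
[[8,20],[11,0],[17,11],[19,0],[30,8],[38,0]]
[[8,20],[11,0],[17,20],[18,11],[19,0],[30,8],[38,0]]
[[8,20],[11,0],[17,20],[18,11],[19,3],[30,8],[38,0]]
[[8,20],[11,0],[17,20],[18,11],[20,3],[30,8],[38,0]]
[[8,20],[11,0],[17,20],[18,11],[20,3],[30,8],[38,0]]
[[8,20],[18,11],[20,3],[30,8],[38,0]]
[[6,18],[8,20],[18,11],[20,3],[30,8],[38,0]]
[[6,18],[8,20],[18,11],[22,3],[30,8],[38,0]]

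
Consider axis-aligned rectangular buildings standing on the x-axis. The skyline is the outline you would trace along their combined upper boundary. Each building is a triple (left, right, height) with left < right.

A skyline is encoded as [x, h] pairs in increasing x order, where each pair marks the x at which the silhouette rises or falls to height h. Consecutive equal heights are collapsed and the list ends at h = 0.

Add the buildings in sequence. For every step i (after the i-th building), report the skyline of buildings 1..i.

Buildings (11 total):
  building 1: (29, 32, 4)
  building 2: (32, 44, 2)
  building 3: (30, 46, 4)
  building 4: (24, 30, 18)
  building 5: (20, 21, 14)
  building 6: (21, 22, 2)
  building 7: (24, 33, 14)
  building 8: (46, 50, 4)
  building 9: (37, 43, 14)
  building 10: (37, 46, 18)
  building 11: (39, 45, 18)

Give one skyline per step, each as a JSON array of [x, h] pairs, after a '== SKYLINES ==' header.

== SKYLINES ==
[[29,4],[32,0]]
[[29,4],[32,2],[44,0]]
[[29,4],[46,0]]
[[24,18],[30,4],[46,0]]
[[20,14],[21,0],[24,18],[30,4],[46,0]]
[[20,14],[21,2],[22,0],[24,18],[30,4],[46,0]]
[[20,14],[21,2],[22,0],[24,18],[30,14],[33,4],[46,0]]
[[20,14],[21,2],[22,0],[24,18],[30,14],[33,4],[50,0]]
[[20,14],[21,2],[22,0],[24,18],[30,14],[33,4],[37,14],[43,4],[50,0]]
[[20,14],[21,2],[22,0],[24,18],[30,14],[33,4],[37,18],[46,4],[50,0]]
[[20,14],[21,2],[22,0],[24,18],[30,14],[33,4],[37,18],[46,4],[50,0]]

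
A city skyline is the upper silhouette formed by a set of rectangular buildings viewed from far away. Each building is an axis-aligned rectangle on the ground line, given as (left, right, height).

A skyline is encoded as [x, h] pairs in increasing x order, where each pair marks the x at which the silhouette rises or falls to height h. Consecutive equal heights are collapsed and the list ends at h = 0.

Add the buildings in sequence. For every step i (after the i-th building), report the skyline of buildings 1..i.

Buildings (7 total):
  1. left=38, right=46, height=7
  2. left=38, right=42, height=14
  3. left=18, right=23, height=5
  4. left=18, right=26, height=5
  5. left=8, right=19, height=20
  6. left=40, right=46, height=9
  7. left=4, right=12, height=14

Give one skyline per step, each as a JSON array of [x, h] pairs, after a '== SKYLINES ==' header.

== SKYLINES ==
[[38,7],[46,0]]
[[38,14],[42,7],[46,0]]
[[18,5],[23,0],[38,14],[42,7],[46,0]]
[[18,5],[26,0],[38,14],[42,7],[46,0]]
[[8,20],[19,5],[26,0],[38,14],[42,7],[46,0]]
[[8,20],[19,5],[26,0],[38,14],[42,9],[46,0]]
[[4,14],[8,20],[19,5],[26,0],[38,14],[42,9],[46,0]]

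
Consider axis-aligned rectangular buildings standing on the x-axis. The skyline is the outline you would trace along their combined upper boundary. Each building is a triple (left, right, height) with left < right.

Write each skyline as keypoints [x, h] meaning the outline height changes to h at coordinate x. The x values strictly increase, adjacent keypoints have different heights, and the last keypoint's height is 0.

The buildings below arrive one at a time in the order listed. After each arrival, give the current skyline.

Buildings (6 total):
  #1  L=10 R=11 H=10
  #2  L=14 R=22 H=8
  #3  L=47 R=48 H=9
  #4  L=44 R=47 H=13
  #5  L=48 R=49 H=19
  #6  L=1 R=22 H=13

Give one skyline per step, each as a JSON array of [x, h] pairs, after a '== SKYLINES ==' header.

== SKYLINES ==
[[10,10],[11,0]]
[[10,10],[11,0],[14,8],[22,0]]
[[10,10],[11,0],[14,8],[22,0],[47,9],[48,0]]
[[10,10],[11,0],[14,8],[22,0],[44,13],[47,9],[48,0]]
[[10,10],[11,0],[14,8],[22,0],[44,13],[47,9],[48,19],[49,0]]
[[1,13],[22,0],[44,13],[47,9],[48,19],[49,0]]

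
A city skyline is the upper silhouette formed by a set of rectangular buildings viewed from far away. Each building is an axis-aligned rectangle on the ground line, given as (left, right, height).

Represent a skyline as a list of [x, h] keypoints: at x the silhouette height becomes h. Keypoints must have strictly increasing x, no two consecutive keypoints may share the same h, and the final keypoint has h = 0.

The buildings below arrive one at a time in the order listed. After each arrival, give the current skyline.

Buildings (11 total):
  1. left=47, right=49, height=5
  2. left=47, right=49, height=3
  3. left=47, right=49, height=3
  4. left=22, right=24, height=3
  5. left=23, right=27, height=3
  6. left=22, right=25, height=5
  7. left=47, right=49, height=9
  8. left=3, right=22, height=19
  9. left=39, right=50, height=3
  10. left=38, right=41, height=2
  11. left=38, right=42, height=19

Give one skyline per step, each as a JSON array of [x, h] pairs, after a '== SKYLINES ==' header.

== SKYLINES ==
[[47,5],[49,0]]
[[47,5],[49,0]]
[[47,5],[49,0]]
[[22,3],[24,0],[47,5],[49,0]]
[[22,3],[27,0],[47,5],[49,0]]
[[22,5],[25,3],[27,0],[47,5],[49,0]]
[[22,5],[25,3],[27,0],[47,9],[49,0]]
[[3,19],[22,5],[25,3],[27,0],[47,9],[49,0]]
[[3,19],[22,5],[25,3],[27,0],[39,3],[47,9],[49,3],[50,0]]
[[3,19],[22,5],[25,3],[27,0],[38,2],[39,3],[47,9],[49,3],[50,0]]
[[3,19],[22,5],[25,3],[27,0],[38,19],[42,3],[47,9],[49,3],[50,0]]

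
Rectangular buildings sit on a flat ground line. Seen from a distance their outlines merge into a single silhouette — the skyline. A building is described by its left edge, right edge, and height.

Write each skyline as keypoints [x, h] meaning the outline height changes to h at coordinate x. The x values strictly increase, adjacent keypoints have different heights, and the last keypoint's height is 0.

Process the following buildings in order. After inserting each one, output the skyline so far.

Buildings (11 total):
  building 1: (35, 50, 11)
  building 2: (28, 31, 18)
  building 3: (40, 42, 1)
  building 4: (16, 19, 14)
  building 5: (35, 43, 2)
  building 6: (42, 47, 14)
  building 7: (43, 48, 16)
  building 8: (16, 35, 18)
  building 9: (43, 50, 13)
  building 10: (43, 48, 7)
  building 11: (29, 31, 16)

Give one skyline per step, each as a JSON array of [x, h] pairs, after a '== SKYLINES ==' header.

== SKYLINES ==
[[35,11],[50,0]]
[[28,18],[31,0],[35,11],[50,0]]
[[28,18],[31,0],[35,11],[50,0]]
[[16,14],[19,0],[28,18],[31,0],[35,11],[50,0]]
[[16,14],[19,0],[28,18],[31,0],[35,11],[50,0]]
[[16,14],[19,0],[28,18],[31,0],[35,11],[42,14],[47,11],[50,0]]
[[16,14],[19,0],[28,18],[31,0],[35,11],[42,14],[43,16],[48,11],[50,0]]
[[16,18],[35,11],[42,14],[43,16],[48,11],[50,0]]
[[16,18],[35,11],[42,14],[43,16],[48,13],[50,0]]
[[16,18],[35,11],[42,14],[43,16],[48,13],[50,0]]
[[16,18],[35,11],[42,14],[43,16],[48,13],[50,0]]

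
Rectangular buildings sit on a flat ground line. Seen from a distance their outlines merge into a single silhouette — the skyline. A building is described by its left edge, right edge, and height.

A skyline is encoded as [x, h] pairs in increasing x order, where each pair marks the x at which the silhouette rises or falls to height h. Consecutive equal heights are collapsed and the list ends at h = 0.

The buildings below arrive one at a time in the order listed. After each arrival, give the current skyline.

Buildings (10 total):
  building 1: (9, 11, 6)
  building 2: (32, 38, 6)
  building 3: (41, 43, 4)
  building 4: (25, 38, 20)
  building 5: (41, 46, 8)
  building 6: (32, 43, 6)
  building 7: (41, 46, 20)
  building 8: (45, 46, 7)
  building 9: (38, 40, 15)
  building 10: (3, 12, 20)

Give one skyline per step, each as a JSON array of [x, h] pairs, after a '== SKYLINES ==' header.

== SKYLINES ==
[[9,6],[11,0]]
[[9,6],[11,0],[32,6],[38,0]]
[[9,6],[11,0],[32,6],[38,0],[41,4],[43,0]]
[[9,6],[11,0],[25,20],[38,0],[41,4],[43,0]]
[[9,6],[11,0],[25,20],[38,0],[41,8],[46,0]]
[[9,6],[11,0],[25,20],[38,6],[41,8],[46,0]]
[[9,6],[11,0],[25,20],[38,6],[41,20],[46,0]]
[[9,6],[11,0],[25,20],[38,6],[41,20],[46,0]]
[[9,6],[11,0],[25,20],[38,15],[40,6],[41,20],[46,0]]
[[3,20],[12,0],[25,20],[38,15],[40,6],[41,20],[46,0]]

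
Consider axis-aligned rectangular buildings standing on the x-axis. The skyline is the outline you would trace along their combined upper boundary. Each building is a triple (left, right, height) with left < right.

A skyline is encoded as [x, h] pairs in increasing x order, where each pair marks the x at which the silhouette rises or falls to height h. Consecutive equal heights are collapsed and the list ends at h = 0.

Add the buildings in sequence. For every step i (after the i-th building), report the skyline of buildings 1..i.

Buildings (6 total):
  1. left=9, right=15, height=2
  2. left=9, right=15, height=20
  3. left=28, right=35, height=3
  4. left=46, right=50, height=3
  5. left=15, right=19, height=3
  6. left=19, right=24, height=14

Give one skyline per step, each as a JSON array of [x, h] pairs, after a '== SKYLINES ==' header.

== SKYLINES ==
[[9,2],[15,0]]
[[9,20],[15,0]]
[[9,20],[15,0],[28,3],[35,0]]
[[9,20],[15,0],[28,3],[35,0],[46,3],[50,0]]
[[9,20],[15,3],[19,0],[28,3],[35,0],[46,3],[50,0]]
[[9,20],[15,3],[19,14],[24,0],[28,3],[35,0],[46,3],[50,0]]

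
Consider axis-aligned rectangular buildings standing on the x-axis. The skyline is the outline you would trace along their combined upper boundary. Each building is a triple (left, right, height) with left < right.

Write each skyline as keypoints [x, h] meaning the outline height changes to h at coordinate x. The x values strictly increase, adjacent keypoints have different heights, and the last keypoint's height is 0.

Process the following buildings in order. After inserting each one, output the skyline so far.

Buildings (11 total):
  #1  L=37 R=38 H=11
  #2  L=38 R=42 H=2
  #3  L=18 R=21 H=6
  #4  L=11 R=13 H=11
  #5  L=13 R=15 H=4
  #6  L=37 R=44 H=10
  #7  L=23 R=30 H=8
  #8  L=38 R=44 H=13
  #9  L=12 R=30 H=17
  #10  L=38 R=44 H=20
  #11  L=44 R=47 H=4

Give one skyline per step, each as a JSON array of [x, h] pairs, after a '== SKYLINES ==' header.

== SKYLINES ==
[[37,11],[38,0]]
[[37,11],[38,2],[42,0]]
[[18,6],[21,0],[37,11],[38,2],[42,0]]
[[11,11],[13,0],[18,6],[21,0],[37,11],[38,2],[42,0]]
[[11,11],[13,4],[15,0],[18,6],[21,0],[37,11],[38,2],[42,0]]
[[11,11],[13,4],[15,0],[18,6],[21,0],[37,11],[38,10],[44,0]]
[[11,11],[13,4],[15,0],[18,6],[21,0],[23,8],[30,0],[37,11],[38,10],[44,0]]
[[11,11],[13,4],[15,0],[18,6],[21,0],[23,8],[30,0],[37,11],[38,13],[44,0]]
[[11,11],[12,17],[30,0],[37,11],[38,13],[44,0]]
[[11,11],[12,17],[30,0],[37,11],[38,20],[44,0]]
[[11,11],[12,17],[30,0],[37,11],[38,20],[44,4],[47,0]]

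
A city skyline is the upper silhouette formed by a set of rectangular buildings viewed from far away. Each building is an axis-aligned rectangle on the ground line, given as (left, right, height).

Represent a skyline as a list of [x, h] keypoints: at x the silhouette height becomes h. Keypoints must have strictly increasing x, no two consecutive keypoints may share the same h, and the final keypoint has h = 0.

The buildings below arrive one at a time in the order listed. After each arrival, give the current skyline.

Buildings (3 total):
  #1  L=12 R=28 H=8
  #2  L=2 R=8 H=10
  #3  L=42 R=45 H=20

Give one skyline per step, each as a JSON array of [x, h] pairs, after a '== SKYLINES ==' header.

== SKYLINES ==
[[12,8],[28,0]]
[[2,10],[8,0],[12,8],[28,0]]
[[2,10],[8,0],[12,8],[28,0],[42,20],[45,0]]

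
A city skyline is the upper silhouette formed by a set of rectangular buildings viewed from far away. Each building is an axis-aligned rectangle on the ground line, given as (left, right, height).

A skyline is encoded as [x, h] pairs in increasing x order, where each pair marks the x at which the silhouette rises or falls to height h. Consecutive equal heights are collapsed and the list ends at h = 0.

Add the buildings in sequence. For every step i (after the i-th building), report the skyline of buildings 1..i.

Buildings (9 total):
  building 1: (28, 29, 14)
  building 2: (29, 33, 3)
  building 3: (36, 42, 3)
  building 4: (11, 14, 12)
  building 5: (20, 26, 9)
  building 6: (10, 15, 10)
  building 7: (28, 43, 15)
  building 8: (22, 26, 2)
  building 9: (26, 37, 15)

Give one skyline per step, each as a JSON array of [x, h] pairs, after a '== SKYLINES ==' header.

== SKYLINES ==
[[28,14],[29,0]]
[[28,14],[29,3],[33,0]]
[[28,14],[29,3],[33,0],[36,3],[42,0]]
[[11,12],[14,0],[28,14],[29,3],[33,0],[36,3],[42,0]]
[[11,12],[14,0],[20,9],[26,0],[28,14],[29,3],[33,0],[36,3],[42,0]]
[[10,10],[11,12],[14,10],[15,0],[20,9],[26,0],[28,14],[29,3],[33,0],[36,3],[42,0]]
[[10,10],[11,12],[14,10],[15,0],[20,9],[26,0],[28,15],[43,0]]
[[10,10],[11,12],[14,10],[15,0],[20,9],[26,0],[28,15],[43,0]]
[[10,10],[11,12],[14,10],[15,0],[20,9],[26,15],[43,0]]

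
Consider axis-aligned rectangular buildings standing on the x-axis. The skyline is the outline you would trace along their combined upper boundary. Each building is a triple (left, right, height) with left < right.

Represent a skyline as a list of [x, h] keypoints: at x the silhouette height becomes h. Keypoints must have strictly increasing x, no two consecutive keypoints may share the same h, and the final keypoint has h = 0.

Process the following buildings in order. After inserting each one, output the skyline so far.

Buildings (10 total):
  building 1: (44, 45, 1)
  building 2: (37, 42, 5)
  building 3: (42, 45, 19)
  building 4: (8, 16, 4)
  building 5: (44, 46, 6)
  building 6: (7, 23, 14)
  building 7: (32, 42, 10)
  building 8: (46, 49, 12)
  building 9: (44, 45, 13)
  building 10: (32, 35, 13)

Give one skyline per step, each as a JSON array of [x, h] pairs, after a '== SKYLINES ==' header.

== SKYLINES ==
[[44,1],[45,0]]
[[37,5],[42,0],[44,1],[45,0]]
[[37,5],[42,19],[45,0]]
[[8,4],[16,0],[37,5],[42,19],[45,0]]
[[8,4],[16,0],[37,5],[42,19],[45,6],[46,0]]
[[7,14],[23,0],[37,5],[42,19],[45,6],[46,0]]
[[7,14],[23,0],[32,10],[42,19],[45,6],[46,0]]
[[7,14],[23,0],[32,10],[42,19],[45,6],[46,12],[49,0]]
[[7,14],[23,0],[32,10],[42,19],[45,6],[46,12],[49,0]]
[[7,14],[23,0],[32,13],[35,10],[42,19],[45,6],[46,12],[49,0]]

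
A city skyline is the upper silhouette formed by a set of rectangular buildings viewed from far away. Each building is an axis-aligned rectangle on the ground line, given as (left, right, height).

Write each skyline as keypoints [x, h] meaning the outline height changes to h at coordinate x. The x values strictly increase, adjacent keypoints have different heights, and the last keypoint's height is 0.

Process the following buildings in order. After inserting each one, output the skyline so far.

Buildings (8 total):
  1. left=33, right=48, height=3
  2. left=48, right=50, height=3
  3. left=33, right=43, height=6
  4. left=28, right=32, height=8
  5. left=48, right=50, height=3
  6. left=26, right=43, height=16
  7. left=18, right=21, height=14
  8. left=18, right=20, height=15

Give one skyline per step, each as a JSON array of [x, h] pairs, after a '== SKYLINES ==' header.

== SKYLINES ==
[[33,3],[48,0]]
[[33,3],[50,0]]
[[33,6],[43,3],[50,0]]
[[28,8],[32,0],[33,6],[43,3],[50,0]]
[[28,8],[32,0],[33,6],[43,3],[50,0]]
[[26,16],[43,3],[50,0]]
[[18,14],[21,0],[26,16],[43,3],[50,0]]
[[18,15],[20,14],[21,0],[26,16],[43,3],[50,0]]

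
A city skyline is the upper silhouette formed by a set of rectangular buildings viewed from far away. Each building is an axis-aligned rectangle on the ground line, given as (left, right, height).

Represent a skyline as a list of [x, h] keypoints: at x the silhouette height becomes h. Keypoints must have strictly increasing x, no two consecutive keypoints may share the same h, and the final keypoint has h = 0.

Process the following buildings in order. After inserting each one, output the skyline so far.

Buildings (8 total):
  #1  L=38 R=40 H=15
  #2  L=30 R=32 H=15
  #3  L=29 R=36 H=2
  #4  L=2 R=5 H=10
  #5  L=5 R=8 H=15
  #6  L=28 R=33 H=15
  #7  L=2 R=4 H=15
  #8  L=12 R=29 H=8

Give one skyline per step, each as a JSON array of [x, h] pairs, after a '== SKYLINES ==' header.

== SKYLINES ==
[[38,15],[40,0]]
[[30,15],[32,0],[38,15],[40,0]]
[[29,2],[30,15],[32,2],[36,0],[38,15],[40,0]]
[[2,10],[5,0],[29,2],[30,15],[32,2],[36,0],[38,15],[40,0]]
[[2,10],[5,15],[8,0],[29,2],[30,15],[32,2],[36,0],[38,15],[40,0]]
[[2,10],[5,15],[8,0],[28,15],[33,2],[36,0],[38,15],[40,0]]
[[2,15],[4,10],[5,15],[8,0],[28,15],[33,2],[36,0],[38,15],[40,0]]
[[2,15],[4,10],[5,15],[8,0],[12,8],[28,15],[33,2],[36,0],[38,15],[40,0]]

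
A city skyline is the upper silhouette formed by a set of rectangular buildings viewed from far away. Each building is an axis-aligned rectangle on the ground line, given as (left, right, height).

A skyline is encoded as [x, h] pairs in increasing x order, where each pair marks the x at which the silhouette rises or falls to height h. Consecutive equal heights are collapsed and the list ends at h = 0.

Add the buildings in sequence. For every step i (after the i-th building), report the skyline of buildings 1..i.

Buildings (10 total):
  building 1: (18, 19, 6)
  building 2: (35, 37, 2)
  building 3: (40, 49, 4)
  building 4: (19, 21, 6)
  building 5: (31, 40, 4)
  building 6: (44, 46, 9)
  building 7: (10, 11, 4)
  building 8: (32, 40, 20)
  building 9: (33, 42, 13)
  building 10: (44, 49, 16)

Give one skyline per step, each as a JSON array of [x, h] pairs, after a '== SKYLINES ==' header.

== SKYLINES ==
[[18,6],[19,0]]
[[18,6],[19,0],[35,2],[37,0]]
[[18,6],[19,0],[35,2],[37,0],[40,4],[49,0]]
[[18,6],[21,0],[35,2],[37,0],[40,4],[49,0]]
[[18,6],[21,0],[31,4],[49,0]]
[[18,6],[21,0],[31,4],[44,9],[46,4],[49,0]]
[[10,4],[11,0],[18,6],[21,0],[31,4],[44,9],[46,4],[49,0]]
[[10,4],[11,0],[18,6],[21,0],[31,4],[32,20],[40,4],[44,9],[46,4],[49,0]]
[[10,4],[11,0],[18,6],[21,0],[31,4],[32,20],[40,13],[42,4],[44,9],[46,4],[49,0]]
[[10,4],[11,0],[18,6],[21,0],[31,4],[32,20],[40,13],[42,4],[44,16],[49,0]]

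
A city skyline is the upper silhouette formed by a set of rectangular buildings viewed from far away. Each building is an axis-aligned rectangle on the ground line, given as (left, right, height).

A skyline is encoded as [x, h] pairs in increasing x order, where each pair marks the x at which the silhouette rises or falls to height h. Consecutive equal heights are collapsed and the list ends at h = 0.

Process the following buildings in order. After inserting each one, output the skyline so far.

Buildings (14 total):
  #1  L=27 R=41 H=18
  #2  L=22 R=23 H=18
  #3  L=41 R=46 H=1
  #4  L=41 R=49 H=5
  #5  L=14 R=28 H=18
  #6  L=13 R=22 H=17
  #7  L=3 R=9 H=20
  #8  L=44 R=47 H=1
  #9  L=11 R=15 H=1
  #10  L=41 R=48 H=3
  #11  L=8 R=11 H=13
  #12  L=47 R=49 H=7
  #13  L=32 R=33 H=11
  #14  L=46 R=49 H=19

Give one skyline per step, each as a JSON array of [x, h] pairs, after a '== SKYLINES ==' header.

== SKYLINES ==
[[27,18],[41,0]]
[[22,18],[23,0],[27,18],[41,0]]
[[22,18],[23,0],[27,18],[41,1],[46,0]]
[[22,18],[23,0],[27,18],[41,5],[49,0]]
[[14,18],[41,5],[49,0]]
[[13,17],[14,18],[41,5],[49,0]]
[[3,20],[9,0],[13,17],[14,18],[41,5],[49,0]]
[[3,20],[9,0],[13,17],[14,18],[41,5],[49,0]]
[[3,20],[9,0],[11,1],[13,17],[14,18],[41,5],[49,0]]
[[3,20],[9,0],[11,1],[13,17],[14,18],[41,5],[49,0]]
[[3,20],[9,13],[11,1],[13,17],[14,18],[41,5],[49,0]]
[[3,20],[9,13],[11,1],[13,17],[14,18],[41,5],[47,7],[49,0]]
[[3,20],[9,13],[11,1],[13,17],[14,18],[41,5],[47,7],[49,0]]
[[3,20],[9,13],[11,1],[13,17],[14,18],[41,5],[46,19],[49,0]]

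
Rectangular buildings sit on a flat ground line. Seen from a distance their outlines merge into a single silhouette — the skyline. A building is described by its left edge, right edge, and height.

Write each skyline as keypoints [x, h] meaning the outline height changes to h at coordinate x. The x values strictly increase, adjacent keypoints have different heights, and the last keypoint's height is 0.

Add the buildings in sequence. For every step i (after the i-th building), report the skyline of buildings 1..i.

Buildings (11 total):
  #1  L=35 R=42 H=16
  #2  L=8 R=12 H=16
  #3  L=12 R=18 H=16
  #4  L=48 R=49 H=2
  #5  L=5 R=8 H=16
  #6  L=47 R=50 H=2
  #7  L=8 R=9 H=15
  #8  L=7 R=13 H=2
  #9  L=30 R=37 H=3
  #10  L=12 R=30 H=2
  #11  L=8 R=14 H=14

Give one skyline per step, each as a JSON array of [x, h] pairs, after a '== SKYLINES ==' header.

== SKYLINES ==
[[35,16],[42,0]]
[[8,16],[12,0],[35,16],[42,0]]
[[8,16],[18,0],[35,16],[42,0]]
[[8,16],[18,0],[35,16],[42,0],[48,2],[49,0]]
[[5,16],[18,0],[35,16],[42,0],[48,2],[49,0]]
[[5,16],[18,0],[35,16],[42,0],[47,2],[50,0]]
[[5,16],[18,0],[35,16],[42,0],[47,2],[50,0]]
[[5,16],[18,0],[35,16],[42,0],[47,2],[50,0]]
[[5,16],[18,0],[30,3],[35,16],[42,0],[47,2],[50,0]]
[[5,16],[18,2],[30,3],[35,16],[42,0],[47,2],[50,0]]
[[5,16],[18,2],[30,3],[35,16],[42,0],[47,2],[50,0]]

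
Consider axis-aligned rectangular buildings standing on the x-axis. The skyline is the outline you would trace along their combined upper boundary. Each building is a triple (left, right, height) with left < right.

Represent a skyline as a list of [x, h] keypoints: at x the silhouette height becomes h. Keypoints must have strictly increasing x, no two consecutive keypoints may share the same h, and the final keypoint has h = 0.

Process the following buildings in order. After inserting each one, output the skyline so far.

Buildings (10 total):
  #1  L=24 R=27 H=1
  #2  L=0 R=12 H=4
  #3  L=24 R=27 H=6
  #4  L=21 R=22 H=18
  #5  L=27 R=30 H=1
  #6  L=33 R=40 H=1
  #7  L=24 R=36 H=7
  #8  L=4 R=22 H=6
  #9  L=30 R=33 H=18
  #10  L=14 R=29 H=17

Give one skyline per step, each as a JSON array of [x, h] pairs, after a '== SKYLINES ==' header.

== SKYLINES ==
[[24,1],[27,0]]
[[0,4],[12,0],[24,1],[27,0]]
[[0,4],[12,0],[24,6],[27,0]]
[[0,4],[12,0],[21,18],[22,0],[24,6],[27,0]]
[[0,4],[12,0],[21,18],[22,0],[24,6],[27,1],[30,0]]
[[0,4],[12,0],[21,18],[22,0],[24,6],[27,1],[30,0],[33,1],[40,0]]
[[0,4],[12,0],[21,18],[22,0],[24,7],[36,1],[40,0]]
[[0,4],[4,6],[21,18],[22,0],[24,7],[36,1],[40,0]]
[[0,4],[4,6],[21,18],[22,0],[24,7],[30,18],[33,7],[36,1],[40,0]]
[[0,4],[4,6],[14,17],[21,18],[22,17],[29,7],[30,18],[33,7],[36,1],[40,0]]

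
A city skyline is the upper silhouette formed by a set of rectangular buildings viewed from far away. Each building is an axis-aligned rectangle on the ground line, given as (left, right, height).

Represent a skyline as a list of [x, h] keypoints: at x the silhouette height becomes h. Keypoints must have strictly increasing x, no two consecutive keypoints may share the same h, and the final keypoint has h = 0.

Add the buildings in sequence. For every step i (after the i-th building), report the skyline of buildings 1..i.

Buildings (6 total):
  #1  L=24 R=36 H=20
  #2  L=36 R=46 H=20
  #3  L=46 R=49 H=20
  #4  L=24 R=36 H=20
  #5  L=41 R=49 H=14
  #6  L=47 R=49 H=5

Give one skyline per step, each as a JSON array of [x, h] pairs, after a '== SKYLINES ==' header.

== SKYLINES ==
[[24,20],[36,0]]
[[24,20],[46,0]]
[[24,20],[49,0]]
[[24,20],[49,0]]
[[24,20],[49,0]]
[[24,20],[49,0]]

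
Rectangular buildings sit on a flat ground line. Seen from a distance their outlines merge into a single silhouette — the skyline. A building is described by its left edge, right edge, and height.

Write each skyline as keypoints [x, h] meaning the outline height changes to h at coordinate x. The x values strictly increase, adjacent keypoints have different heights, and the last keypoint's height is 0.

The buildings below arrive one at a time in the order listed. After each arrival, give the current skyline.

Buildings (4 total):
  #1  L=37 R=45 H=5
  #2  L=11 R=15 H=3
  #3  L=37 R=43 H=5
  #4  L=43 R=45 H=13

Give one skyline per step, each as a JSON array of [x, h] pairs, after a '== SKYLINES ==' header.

== SKYLINES ==
[[37,5],[45,0]]
[[11,3],[15,0],[37,5],[45,0]]
[[11,3],[15,0],[37,5],[45,0]]
[[11,3],[15,0],[37,5],[43,13],[45,0]]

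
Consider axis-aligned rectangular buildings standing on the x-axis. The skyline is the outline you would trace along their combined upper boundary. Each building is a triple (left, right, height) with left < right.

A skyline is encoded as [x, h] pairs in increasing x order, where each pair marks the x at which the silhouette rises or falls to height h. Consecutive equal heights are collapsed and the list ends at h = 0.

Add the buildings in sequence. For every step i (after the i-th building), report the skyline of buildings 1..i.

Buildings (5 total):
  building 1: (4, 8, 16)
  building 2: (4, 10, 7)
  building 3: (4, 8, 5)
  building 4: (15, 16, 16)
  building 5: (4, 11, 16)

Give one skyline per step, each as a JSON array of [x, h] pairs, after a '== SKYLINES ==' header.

== SKYLINES ==
[[4,16],[8,0]]
[[4,16],[8,7],[10,0]]
[[4,16],[8,7],[10,0]]
[[4,16],[8,7],[10,0],[15,16],[16,0]]
[[4,16],[11,0],[15,16],[16,0]]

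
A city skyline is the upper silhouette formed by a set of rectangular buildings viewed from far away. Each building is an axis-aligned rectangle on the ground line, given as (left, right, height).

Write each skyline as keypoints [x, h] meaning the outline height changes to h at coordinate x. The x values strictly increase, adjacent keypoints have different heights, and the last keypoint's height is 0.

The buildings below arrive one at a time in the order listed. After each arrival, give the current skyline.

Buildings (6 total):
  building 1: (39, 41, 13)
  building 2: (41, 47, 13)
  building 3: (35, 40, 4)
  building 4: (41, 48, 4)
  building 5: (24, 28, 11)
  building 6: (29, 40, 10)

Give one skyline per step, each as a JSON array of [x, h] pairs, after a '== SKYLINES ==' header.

== SKYLINES ==
[[39,13],[41,0]]
[[39,13],[47,0]]
[[35,4],[39,13],[47,0]]
[[35,4],[39,13],[47,4],[48,0]]
[[24,11],[28,0],[35,4],[39,13],[47,4],[48,0]]
[[24,11],[28,0],[29,10],[39,13],[47,4],[48,0]]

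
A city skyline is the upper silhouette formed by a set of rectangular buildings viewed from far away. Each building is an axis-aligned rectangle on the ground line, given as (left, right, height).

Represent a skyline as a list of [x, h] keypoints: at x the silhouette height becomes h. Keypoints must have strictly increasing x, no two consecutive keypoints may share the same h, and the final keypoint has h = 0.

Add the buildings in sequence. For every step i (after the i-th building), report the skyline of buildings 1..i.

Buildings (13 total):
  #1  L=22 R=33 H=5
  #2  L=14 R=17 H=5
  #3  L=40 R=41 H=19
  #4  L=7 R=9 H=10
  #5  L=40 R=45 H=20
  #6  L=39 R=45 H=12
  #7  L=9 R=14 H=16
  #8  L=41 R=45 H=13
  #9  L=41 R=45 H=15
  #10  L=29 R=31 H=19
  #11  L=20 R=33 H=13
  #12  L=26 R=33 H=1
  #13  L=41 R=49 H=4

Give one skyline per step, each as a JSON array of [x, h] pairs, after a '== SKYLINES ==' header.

== SKYLINES ==
[[22,5],[33,0]]
[[14,5],[17,0],[22,5],[33,0]]
[[14,5],[17,0],[22,5],[33,0],[40,19],[41,0]]
[[7,10],[9,0],[14,5],[17,0],[22,5],[33,0],[40,19],[41,0]]
[[7,10],[9,0],[14,5],[17,0],[22,5],[33,0],[40,20],[45,0]]
[[7,10],[9,0],[14,5],[17,0],[22,5],[33,0],[39,12],[40,20],[45,0]]
[[7,10],[9,16],[14,5],[17,0],[22,5],[33,0],[39,12],[40,20],[45,0]]
[[7,10],[9,16],[14,5],[17,0],[22,5],[33,0],[39,12],[40,20],[45,0]]
[[7,10],[9,16],[14,5],[17,0],[22,5],[33,0],[39,12],[40,20],[45,0]]
[[7,10],[9,16],[14,5],[17,0],[22,5],[29,19],[31,5],[33,0],[39,12],[40,20],[45,0]]
[[7,10],[9,16],[14,5],[17,0],[20,13],[29,19],[31,13],[33,0],[39,12],[40,20],[45,0]]
[[7,10],[9,16],[14,5],[17,0],[20,13],[29,19],[31,13],[33,0],[39,12],[40,20],[45,0]]
[[7,10],[9,16],[14,5],[17,0],[20,13],[29,19],[31,13],[33,0],[39,12],[40,20],[45,4],[49,0]]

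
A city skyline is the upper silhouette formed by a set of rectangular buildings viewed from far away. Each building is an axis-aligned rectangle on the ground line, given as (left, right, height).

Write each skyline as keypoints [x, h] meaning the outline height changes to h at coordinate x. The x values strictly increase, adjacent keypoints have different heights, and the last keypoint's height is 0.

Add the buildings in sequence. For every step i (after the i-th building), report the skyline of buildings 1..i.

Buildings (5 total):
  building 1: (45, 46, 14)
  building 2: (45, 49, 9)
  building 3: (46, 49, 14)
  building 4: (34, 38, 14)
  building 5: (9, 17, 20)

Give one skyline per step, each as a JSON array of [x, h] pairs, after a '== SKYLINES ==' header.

== SKYLINES ==
[[45,14],[46,0]]
[[45,14],[46,9],[49,0]]
[[45,14],[49,0]]
[[34,14],[38,0],[45,14],[49,0]]
[[9,20],[17,0],[34,14],[38,0],[45,14],[49,0]]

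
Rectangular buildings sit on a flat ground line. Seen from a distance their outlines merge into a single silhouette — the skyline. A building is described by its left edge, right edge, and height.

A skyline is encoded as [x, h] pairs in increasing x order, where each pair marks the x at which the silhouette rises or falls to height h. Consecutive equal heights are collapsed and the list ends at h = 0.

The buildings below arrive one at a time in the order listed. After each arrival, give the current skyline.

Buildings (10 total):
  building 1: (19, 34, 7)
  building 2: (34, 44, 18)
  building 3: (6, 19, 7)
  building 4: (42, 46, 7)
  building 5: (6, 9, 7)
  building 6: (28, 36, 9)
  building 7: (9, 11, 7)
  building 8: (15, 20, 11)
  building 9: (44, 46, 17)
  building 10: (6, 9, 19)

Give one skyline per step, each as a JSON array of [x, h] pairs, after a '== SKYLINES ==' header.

== SKYLINES ==
[[19,7],[34,0]]
[[19,7],[34,18],[44,0]]
[[6,7],[34,18],[44,0]]
[[6,7],[34,18],[44,7],[46,0]]
[[6,7],[34,18],[44,7],[46,0]]
[[6,7],[28,9],[34,18],[44,7],[46,0]]
[[6,7],[28,9],[34,18],[44,7],[46,0]]
[[6,7],[15,11],[20,7],[28,9],[34,18],[44,7],[46,0]]
[[6,7],[15,11],[20,7],[28,9],[34,18],[44,17],[46,0]]
[[6,19],[9,7],[15,11],[20,7],[28,9],[34,18],[44,17],[46,0]]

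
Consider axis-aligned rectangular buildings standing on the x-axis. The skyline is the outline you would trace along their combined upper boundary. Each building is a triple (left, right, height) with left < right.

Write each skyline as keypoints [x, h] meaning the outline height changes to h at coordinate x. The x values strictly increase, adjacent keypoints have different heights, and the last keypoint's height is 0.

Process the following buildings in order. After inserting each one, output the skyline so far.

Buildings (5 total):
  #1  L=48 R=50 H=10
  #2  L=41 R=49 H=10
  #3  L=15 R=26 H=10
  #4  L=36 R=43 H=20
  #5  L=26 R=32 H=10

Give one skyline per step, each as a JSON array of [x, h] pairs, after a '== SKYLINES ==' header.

== SKYLINES ==
[[48,10],[50,0]]
[[41,10],[50,0]]
[[15,10],[26,0],[41,10],[50,0]]
[[15,10],[26,0],[36,20],[43,10],[50,0]]
[[15,10],[32,0],[36,20],[43,10],[50,0]]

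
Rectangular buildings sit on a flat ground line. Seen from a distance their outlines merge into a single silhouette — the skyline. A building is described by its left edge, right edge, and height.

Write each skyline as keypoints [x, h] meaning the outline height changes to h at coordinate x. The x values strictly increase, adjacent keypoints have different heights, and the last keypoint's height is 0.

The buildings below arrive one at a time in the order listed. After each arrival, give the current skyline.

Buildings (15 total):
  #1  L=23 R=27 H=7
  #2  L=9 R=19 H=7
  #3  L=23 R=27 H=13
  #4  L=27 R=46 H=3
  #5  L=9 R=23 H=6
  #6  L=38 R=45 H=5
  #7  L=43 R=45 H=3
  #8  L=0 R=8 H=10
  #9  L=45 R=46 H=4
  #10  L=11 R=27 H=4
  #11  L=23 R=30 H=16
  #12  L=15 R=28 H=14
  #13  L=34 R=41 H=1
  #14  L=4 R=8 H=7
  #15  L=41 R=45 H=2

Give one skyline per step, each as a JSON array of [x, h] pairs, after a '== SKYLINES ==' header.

== SKYLINES ==
[[23,7],[27,0]]
[[9,7],[19,0],[23,7],[27,0]]
[[9,7],[19,0],[23,13],[27,0]]
[[9,7],[19,0],[23,13],[27,3],[46,0]]
[[9,7],[19,6],[23,13],[27,3],[46,0]]
[[9,7],[19,6],[23,13],[27,3],[38,5],[45,3],[46,0]]
[[9,7],[19,6],[23,13],[27,3],[38,5],[45,3],[46,0]]
[[0,10],[8,0],[9,7],[19,6],[23,13],[27,3],[38,5],[45,3],[46,0]]
[[0,10],[8,0],[9,7],[19,6],[23,13],[27,3],[38,5],[45,4],[46,0]]
[[0,10],[8,0],[9,7],[19,6],[23,13],[27,3],[38,5],[45,4],[46,0]]
[[0,10],[8,0],[9,7],[19,6],[23,16],[30,3],[38,5],[45,4],[46,0]]
[[0,10],[8,0],[9,7],[15,14],[23,16],[30,3],[38,5],[45,4],[46,0]]
[[0,10],[8,0],[9,7],[15,14],[23,16],[30,3],[38,5],[45,4],[46,0]]
[[0,10],[8,0],[9,7],[15,14],[23,16],[30,3],[38,5],[45,4],[46,0]]
[[0,10],[8,0],[9,7],[15,14],[23,16],[30,3],[38,5],[45,4],[46,0]]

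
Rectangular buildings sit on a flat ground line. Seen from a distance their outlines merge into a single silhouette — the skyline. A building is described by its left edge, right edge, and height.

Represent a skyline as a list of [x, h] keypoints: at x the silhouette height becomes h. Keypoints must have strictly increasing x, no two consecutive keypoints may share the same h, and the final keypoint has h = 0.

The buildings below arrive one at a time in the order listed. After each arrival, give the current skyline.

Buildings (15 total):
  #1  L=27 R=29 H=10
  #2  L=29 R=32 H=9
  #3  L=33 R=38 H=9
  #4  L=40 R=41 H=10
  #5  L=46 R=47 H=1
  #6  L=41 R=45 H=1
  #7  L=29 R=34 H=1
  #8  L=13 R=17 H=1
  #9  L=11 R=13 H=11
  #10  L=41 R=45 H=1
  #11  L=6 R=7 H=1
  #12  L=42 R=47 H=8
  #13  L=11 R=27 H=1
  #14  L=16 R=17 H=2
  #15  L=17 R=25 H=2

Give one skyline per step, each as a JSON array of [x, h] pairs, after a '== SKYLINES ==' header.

== SKYLINES ==
[[27,10],[29,0]]
[[27,10],[29,9],[32,0]]
[[27,10],[29,9],[32,0],[33,9],[38,0]]
[[27,10],[29,9],[32,0],[33,9],[38,0],[40,10],[41,0]]
[[27,10],[29,9],[32,0],[33,9],[38,0],[40,10],[41,0],[46,1],[47,0]]
[[27,10],[29,9],[32,0],[33,9],[38,0],[40,10],[41,1],[45,0],[46,1],[47,0]]
[[27,10],[29,9],[32,1],[33,9],[38,0],[40,10],[41,1],[45,0],[46,1],[47,0]]
[[13,1],[17,0],[27,10],[29,9],[32,1],[33,9],[38,0],[40,10],[41,1],[45,0],[46,1],[47,0]]
[[11,11],[13,1],[17,0],[27,10],[29,9],[32,1],[33,9],[38,0],[40,10],[41,1],[45,0],[46,1],[47,0]]
[[11,11],[13,1],[17,0],[27,10],[29,9],[32,1],[33,9],[38,0],[40,10],[41,1],[45,0],[46,1],[47,0]]
[[6,1],[7,0],[11,11],[13,1],[17,0],[27,10],[29,9],[32,1],[33,9],[38,0],[40,10],[41,1],[45,0],[46,1],[47,0]]
[[6,1],[7,0],[11,11],[13,1],[17,0],[27,10],[29,9],[32,1],[33,9],[38,0],[40,10],[41,1],[42,8],[47,0]]
[[6,1],[7,0],[11,11],[13,1],[27,10],[29,9],[32,1],[33,9],[38,0],[40,10],[41,1],[42,8],[47,0]]
[[6,1],[7,0],[11,11],[13,1],[16,2],[17,1],[27,10],[29,9],[32,1],[33,9],[38,0],[40,10],[41,1],[42,8],[47,0]]
[[6,1],[7,0],[11,11],[13,1],[16,2],[25,1],[27,10],[29,9],[32,1],[33,9],[38,0],[40,10],[41,1],[42,8],[47,0]]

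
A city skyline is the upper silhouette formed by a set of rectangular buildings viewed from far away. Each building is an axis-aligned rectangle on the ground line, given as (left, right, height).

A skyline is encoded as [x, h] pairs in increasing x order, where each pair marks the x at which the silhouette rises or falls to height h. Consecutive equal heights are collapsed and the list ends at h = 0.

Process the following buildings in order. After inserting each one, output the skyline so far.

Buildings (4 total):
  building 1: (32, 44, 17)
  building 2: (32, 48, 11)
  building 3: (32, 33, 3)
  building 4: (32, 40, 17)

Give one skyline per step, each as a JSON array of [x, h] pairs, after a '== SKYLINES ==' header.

== SKYLINES ==
[[32,17],[44,0]]
[[32,17],[44,11],[48,0]]
[[32,17],[44,11],[48,0]]
[[32,17],[44,11],[48,0]]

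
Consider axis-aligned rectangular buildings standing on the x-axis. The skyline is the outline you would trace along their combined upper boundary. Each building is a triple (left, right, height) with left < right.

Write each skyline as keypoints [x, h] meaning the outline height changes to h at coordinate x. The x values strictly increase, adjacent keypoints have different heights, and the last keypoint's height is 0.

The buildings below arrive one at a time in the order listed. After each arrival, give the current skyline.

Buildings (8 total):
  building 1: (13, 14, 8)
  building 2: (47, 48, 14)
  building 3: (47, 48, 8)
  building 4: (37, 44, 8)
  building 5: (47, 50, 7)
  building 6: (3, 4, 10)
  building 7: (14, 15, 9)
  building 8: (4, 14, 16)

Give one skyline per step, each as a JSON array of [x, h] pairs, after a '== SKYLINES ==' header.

== SKYLINES ==
[[13,8],[14,0]]
[[13,8],[14,0],[47,14],[48,0]]
[[13,8],[14,0],[47,14],[48,0]]
[[13,8],[14,0],[37,8],[44,0],[47,14],[48,0]]
[[13,8],[14,0],[37,8],[44,0],[47,14],[48,7],[50,0]]
[[3,10],[4,0],[13,8],[14,0],[37,8],[44,0],[47,14],[48,7],[50,0]]
[[3,10],[4,0],[13,8],[14,9],[15,0],[37,8],[44,0],[47,14],[48,7],[50,0]]
[[3,10],[4,16],[14,9],[15,0],[37,8],[44,0],[47,14],[48,7],[50,0]]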